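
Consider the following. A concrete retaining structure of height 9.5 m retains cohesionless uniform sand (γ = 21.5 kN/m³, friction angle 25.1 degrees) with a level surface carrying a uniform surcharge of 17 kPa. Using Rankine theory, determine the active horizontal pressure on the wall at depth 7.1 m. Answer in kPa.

K_a = (1 − sin φ)/(1 + sin φ) = 0.4043.
σ_v = γz + q = 21.5 × 7.1 + 17 = 169.7 kPa.
σ_h = K_a σ_v = 0.4043 × 169.7 = 68.59 kPa.

68.6 kPa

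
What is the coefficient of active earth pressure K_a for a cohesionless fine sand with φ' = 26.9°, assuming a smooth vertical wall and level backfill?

0.377

K_a = tan²(45° − φ/2) = tan²(31.55°) = 0.3770.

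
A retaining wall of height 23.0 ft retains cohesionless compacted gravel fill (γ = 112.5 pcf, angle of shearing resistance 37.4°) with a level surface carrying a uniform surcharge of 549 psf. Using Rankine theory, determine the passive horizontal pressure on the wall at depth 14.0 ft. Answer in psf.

K_p = (1 + sin φ)/(1 − sin φ) = 4.094.
σ_v = γz + q = 112.5 × 14.0 + 549 = 2124 psf.
σ_h = K_p σ_v = 4.094 × 2124 = 8696 psf.

8700 psf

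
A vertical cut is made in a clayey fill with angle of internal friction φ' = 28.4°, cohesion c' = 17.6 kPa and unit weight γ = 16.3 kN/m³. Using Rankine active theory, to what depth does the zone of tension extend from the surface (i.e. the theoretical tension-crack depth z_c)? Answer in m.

3.62 m

K_a = tan²(45° − 28.4°/2) = 0.3554; √K_a = 0.5961.
The active pressure is zero where K_a γ z = 2c√K_a, so z_c = 2c/(γ√K_a) = 2×17.6/(16.3×0.5961) = 3.623 m.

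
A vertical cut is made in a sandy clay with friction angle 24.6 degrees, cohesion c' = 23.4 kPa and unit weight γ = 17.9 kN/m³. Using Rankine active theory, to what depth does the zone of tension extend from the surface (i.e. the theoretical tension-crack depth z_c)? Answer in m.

K_a = tan²(45° − 24.6°/2) = 0.4121; √K_a = 0.6420.
The active pressure is zero where K_a γ z = 2c√K_a, so z_c = 2c/(γ√K_a) = 2×23.4/(17.9×0.6420) = 4.073 m.

4.07 m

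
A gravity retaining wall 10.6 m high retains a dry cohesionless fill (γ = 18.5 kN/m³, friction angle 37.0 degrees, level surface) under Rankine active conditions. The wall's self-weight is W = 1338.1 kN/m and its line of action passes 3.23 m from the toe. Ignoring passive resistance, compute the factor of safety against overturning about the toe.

4.73

K_a = tan²(45° − 37.0°/2) = 0.2486.
P_a = ½K_aγH² = 0.5×0.2486×18.5×10.6² = 258.4 kN/m, acting at H/3 = 3.533 m above the base.
Overturning moment M_o = P_a × H/3 = 258.4 × 3.533 = 912.9.
Resisting moment M_r = W × 3.23 = 1338.1 × 3.23 = 4322.
FS_overturning = M_r/M_o = 4322/912.9 = 4.735.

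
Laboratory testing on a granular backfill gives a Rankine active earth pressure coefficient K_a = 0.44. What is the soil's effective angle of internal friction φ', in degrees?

K_a = tan²(45° − φ/2) ⇒ 45° − φ/2 = arctan(√0.44) = 33.56°.
φ = 2(45° − 33.56°) = 22.89°.

22.9°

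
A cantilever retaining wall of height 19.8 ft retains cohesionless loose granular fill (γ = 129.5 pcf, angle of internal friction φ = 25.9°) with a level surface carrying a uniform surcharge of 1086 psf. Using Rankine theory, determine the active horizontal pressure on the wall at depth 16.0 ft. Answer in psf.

1240 psf

K_a = (1 − sin φ)/(1 + sin φ) = 0.3920.
σ_v = γz + q = 129.5 × 16.0 + 1086 = 3158 psf.
σ_h = K_a σ_v = 0.3920 × 3158 = 1238 psf.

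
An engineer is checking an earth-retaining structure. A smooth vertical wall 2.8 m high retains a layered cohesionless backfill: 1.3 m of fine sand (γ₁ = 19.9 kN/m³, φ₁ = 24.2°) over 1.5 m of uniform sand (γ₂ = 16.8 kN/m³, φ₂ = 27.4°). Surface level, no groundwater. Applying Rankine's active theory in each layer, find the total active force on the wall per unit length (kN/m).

28.4 kN/m

K_a1 = tan²(45°−24.2°/2) = 0.4185; K_a2 = tan²(45°−27.4°/2) = 0.3697.
Layer 1: σ at base = K_a1 γ₁ h₁ = 10.83 kPa; P₁ = ½×10.83×1.3 = 7.038.
Layer 2: σ_v at top = γ₁h₁ = 25.87; σ_h top = K_a2×25.87 = 9.564; σ_h base = K_a2×(25.87+16.8×1.5) = 18.88.
P₂ = ½(9.564+18.88)×1.5 = 21.33. Total P_a = 7.038+21.33 = 28.37 kN/m.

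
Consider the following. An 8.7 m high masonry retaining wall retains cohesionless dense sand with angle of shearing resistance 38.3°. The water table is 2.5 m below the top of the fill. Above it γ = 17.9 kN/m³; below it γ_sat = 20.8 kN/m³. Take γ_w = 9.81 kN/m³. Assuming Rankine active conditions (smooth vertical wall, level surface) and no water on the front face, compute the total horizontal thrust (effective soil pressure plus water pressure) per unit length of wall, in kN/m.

316 kN/m

K_a = tan²(45° − φ/2) = 0.2347.
γ' = 20.8 − 9.81 = 10.99 kN/m³. Depth below WT = 6.2 m.
σ'_h at WT = K_a γ d_w = 10.50 kPa; at base = 10.50 + K_a γ' × 6.2 = 26.50 kPa.
P₁ (0–2.5 m) = ½×10.50×2.5 = 13.13. P₂ (2.5–8.7 m) = ½(10.50+26.50)×6.2 = 114.7.
P_w = ½ γ_w h₂² = 0.5×9.81×6.2² = 188.5. Total = 13.13+114.7+188.5 = 316.4 kN/m.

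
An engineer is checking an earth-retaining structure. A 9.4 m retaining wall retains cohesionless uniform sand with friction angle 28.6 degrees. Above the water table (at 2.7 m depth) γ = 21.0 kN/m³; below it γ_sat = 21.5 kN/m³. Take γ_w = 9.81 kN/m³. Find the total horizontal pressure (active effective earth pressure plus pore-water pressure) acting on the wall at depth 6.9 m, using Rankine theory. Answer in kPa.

78.5 kPa

K_a = (1 − sin φ)/(1 + sin φ) = 0.3525.
γ' = 21.5 − 9.81 = 11.69 kN/m³.
Effective vertical stress at 6.9 m: σ'_v = 21.0×2.7 + 11.69×4.20 = 105.8 kPa.
σ'_h = K_a σ'_v = 0.3525 × 105.8 = 37.30 kPa; u = γ_w × 4.20 = 41.20 kPa.
Total σ_h = 37.30 + 41.20 = 78.50 kPa.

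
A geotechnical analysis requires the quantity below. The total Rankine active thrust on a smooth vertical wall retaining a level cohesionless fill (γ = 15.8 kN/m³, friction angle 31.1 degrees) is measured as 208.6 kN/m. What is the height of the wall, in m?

9.10 m

K_a = 0.3188. P_a = ½ K_a γ H² ⇒ H = √(2P_a/(K_a γ)).
H = √(2×208.6/(0.3188×15.8)) = 9.101 m.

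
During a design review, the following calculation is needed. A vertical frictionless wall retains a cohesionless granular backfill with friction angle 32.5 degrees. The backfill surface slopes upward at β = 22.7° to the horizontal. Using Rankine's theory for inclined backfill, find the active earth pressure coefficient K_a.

K_a = cos β · (cos β − √(cos²β − cos²φ)) / (cos β + √(cos²β − cos²φ)).
cos β = 0.9225, cos φ = 0.8434, √(cos²β − cos²φ) = 0.3739.
K_a = 0.9225 × (0.9225 − 0.3739)/(0.9225 + 0.3739) = 0.3905.

0.390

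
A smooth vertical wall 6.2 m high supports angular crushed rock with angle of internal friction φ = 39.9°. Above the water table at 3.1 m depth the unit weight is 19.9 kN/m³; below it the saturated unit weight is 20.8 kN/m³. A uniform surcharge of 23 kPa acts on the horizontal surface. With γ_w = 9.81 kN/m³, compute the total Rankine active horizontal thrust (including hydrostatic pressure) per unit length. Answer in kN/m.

152 kN/m

K_a = tan²(45° − φ/2) = 0.2184.
γ' = 20.8 − 9.81 = 10.99 kN/m³. h₂ = H − d_w = 3.1 m.
σ'_h: at surface K_a·q = 5.024; at WT K_a(q+γd_w) = 18.50; at base K_a(q+γd_w+γ'h₂) = 25.94 kPa.
P₁ = ½(5.024+18.50)×3.1 = 36.46; P₂ = ½(18.50+25.94)×3.1 = 68.88; P_w = ½γ_w h₂² = 47.14.
Total = 36.46+68.88+47.14 = 152.5 kN/m.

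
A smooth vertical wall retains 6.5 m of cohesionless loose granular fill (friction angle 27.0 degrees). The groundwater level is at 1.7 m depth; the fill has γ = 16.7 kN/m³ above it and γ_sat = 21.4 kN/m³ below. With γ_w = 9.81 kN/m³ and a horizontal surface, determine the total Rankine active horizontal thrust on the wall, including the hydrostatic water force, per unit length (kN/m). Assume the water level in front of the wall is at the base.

223 kN/m

K_a = tan²(45° − φ/2) = 0.3755.
γ' = 21.4 − 9.81 = 11.59 kN/m³. Depth below WT = 4.8 m.
σ'_h at WT = K_a γ d_w = 10.66 kPa; at base = 10.66 + K_a γ' × 4.8 = 31.55 kPa.
P₁ (0–1.7 m) = ½×10.66×1.7 = 9.062. P₂ (1.7–6.5 m) = ½(10.66+31.55)×4.8 = 101.3.
P_w = ½ γ_w h₂² = 0.5×9.81×4.8² = 113.0. Total = 9.062+101.3+113.0 = 223.4 kN/m.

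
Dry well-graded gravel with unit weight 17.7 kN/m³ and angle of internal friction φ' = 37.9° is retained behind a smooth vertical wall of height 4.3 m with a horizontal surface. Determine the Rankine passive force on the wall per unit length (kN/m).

685 kN/m

K_p = tan²(45° + φ/2) = 4.185.
P_p = ½ K_p γ H² = 0.5 × 4.185 × 17.7 × 4.3² = 684.8 kN/m.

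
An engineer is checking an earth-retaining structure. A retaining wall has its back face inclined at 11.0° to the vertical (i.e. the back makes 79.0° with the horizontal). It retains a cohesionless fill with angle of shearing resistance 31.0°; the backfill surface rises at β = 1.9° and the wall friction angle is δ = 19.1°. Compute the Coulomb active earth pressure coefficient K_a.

0.384

K_a = sin²(α+φ) / [sin²α · sin(α−δ) · (1 + √{sin(φ+δ)sin(φ−β) / (sin(α−δ)sin(α+β))})²].
With α = 79.0°, φ = 31.0°, δ = 19.1°, β = 1.9°: K_a = 0.3840.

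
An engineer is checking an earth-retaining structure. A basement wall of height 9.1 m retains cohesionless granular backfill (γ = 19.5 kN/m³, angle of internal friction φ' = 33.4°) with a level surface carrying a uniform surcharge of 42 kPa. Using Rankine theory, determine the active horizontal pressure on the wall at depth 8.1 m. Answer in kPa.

K_a = (1 − sin φ)/(1 + sin φ) = 0.2899.
σ_v = γz + q = 19.5 × 8.1 + 42 = 199.9 kPa.
σ_h = K_a σ_v = 0.2899 × 199.9 = 57.97 kPa.

58.0 kPa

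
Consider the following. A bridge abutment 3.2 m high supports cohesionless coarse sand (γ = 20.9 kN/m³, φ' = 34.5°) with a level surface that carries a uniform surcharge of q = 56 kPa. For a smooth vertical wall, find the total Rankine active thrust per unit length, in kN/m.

79.2 kN/m

K_a = tan²(45° − φ/2) = 0.2768.
Soil triangle: ½ K_a γ H² = 0.5×0.2768×20.9×3.2² = 29.62 kN/m.
Surcharge rectangle: K_a q H = 0.2768×56×3.2 = 49.60 kN/m.
Total = 29.62 + 49.60 = 79.22 kN/m.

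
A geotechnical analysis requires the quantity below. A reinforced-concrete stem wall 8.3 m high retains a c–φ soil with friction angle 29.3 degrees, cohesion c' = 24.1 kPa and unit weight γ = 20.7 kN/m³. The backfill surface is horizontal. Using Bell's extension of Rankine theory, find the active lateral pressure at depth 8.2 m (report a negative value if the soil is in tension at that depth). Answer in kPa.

30.0 kPa

K_a = (1 − sin φ)/(1 + sin φ) = 0.3428.
σ_a = K_a γ z − 2c√K_a = 0.3428×20.7×8.2 − 2×24.1×0.5855 = 29.97 kPa.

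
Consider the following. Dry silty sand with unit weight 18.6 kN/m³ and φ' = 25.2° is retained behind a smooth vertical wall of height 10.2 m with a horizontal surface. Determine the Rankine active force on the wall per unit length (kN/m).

K_a = tan²(45° − φ/2) = 0.4027.
P_a = ½ K_a γ H² = 0.5 × 0.4027 × 18.6 × 10.2² = 389.7 kN/m.

390 kN/m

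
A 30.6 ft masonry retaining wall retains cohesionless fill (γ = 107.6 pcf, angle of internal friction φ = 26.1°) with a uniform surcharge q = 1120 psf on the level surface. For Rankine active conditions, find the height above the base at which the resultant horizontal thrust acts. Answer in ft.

K_a = 0.3889.
Triangular part P₁ = ½K_aγH² = 19590 at H/3 = 10.20 ft; rectangular part P₂ = K_a q H = 13330 at H/2 = 15.30 ft.
ȳ = (P₁·10.20 + P₂·15.30)/(P₁+P₂) = 12.26 ft.

12.3 ft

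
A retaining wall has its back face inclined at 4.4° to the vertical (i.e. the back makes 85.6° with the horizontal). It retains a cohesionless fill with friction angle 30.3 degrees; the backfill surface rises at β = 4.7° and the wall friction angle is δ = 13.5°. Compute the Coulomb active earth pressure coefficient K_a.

K_a = sin²(α+φ) / [sin²α · sin(α−δ) · (1 + √{sin(φ+δ)sin(φ−β) / (sin(α−δ)sin(α+β))})²].
With α = 85.6°, φ = 30.3°, δ = 13.5°, β = 4.7°: K_a = 0.3512.

0.351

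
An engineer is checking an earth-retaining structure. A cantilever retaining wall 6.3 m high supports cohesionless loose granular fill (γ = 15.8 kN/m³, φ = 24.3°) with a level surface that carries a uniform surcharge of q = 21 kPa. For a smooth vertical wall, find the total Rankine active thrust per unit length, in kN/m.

186 kN/m

K_a = tan²(45° − φ/2) = 0.4169.
Soil triangle: ½ K_a γ H² = 0.5×0.4169×15.8×6.3² = 130.7 kN/m.
Surcharge rectangle: K_a q H = 0.4169×21×6.3 = 55.16 kN/m.
Total = 130.7 + 55.16 = 185.9 kN/m.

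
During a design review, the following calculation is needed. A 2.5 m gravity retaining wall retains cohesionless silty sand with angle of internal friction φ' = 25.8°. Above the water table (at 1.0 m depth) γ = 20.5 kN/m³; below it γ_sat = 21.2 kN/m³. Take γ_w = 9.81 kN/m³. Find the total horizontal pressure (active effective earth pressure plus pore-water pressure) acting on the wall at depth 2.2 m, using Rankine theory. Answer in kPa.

25.2 kPa

K_a = (1 − sin φ)/(1 + sin φ) = 0.3935.
γ' = 21.2 − 9.81 = 11.39 kN/m³.
Effective vertical stress at 2.2 m: σ'_v = 20.5×1.0 + 11.39×1.20 = 34.17 kPa.
σ'_h = K_a σ'_v = 0.3935 × 34.17 = 13.45 kPa; u = γ_w × 1.20 = 11.77 kPa.
Total σ_h = 13.45 + 11.77 = 25.22 kPa.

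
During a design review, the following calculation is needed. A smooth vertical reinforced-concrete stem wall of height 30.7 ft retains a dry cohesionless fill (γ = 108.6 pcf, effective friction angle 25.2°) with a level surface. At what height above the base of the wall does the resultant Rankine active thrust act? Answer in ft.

K_a = 0.4027.
The pressure distribution is triangular, so the resultant acts at H/3 above the base = 30.7/3 = 10.23 ft.

10.2 ft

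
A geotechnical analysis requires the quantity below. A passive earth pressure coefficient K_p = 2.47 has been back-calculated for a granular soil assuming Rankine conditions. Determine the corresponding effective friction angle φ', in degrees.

25.1°

K_p = (1+sin φ)/(1−sin φ) ⇒ sin φ = (K_p − 1)/(K_p + 1) = 0.4236.
φ = arcsin(0.4236) = 25.06°.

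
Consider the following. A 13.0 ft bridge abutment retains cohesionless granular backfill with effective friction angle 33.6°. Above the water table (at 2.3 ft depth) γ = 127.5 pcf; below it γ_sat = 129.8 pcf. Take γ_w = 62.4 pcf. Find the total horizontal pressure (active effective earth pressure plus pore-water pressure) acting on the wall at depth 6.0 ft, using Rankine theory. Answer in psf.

387 psf

K_a = (1 − sin φ)/(1 + sin φ) = 0.2875.
γ' = 129.8 − 62.4 = 67.40 pcf.
Effective vertical stress at 6.0 ft: σ'_v = 127.5×2.3 + 67.40×3.70 = 542.6 psf.
σ'_h = K_a σ'_v = 0.2875 × 542.6 = 156.0 psf; u = γ_w × 3.70 = 230.9 psf.
Total σ_h = 156.0 + 230.9 = 386.9 psf.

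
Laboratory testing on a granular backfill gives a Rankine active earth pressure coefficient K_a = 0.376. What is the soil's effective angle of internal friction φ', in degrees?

K_a = tan²(45° − φ/2) ⇒ 45° − φ/2 = arctan(√0.376) = 31.52°.
φ = 2(45° − 31.52°) = 26.97°.

27.0°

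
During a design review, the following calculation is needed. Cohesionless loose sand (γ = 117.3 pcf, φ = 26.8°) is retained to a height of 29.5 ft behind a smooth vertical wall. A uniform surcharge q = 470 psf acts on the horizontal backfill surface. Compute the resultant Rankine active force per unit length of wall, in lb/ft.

K_a = tan²(45° − φ/2) = 0.3785.
Soil triangle: ½ K_a γ H² = 0.5×0.3785×117.3×29.5² = 19320 lb/ft.
Surcharge rectangle: K_a q H = 0.3785×470×29.5 = 5248 lb/ft.
Total = 19320 + 5248 = 24570 lb/ft.

24600 lb/ft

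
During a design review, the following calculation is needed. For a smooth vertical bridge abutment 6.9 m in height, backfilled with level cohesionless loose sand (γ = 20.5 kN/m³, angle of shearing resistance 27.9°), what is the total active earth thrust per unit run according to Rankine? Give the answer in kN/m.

177 kN/m

K_a = tan²(45° − φ/2) = 0.3625.
P_a = ½ K_a γ H² = 0.5 × 0.3625 × 20.5 × 6.9² = 176.9 kN/m.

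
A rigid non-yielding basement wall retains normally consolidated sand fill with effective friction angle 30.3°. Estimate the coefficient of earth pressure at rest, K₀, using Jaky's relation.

0.495

K₀ = 1 − sin φ' = 1 − sin 30.3° = 0.4955.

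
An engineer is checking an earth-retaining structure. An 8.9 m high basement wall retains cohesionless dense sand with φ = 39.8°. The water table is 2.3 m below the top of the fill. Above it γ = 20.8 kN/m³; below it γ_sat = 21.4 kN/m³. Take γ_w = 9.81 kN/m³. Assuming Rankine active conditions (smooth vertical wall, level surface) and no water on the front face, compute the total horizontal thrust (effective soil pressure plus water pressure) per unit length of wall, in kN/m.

350 kN/m

K_a = tan²(45° − φ/2) = 0.2194.
γ' = 21.4 − 9.81 = 11.59 kN/m³. Depth below WT = 6.6 m.
σ'_h at WT = K_a γ d_w = 10.50 kPa; at base = 10.50 + K_a γ' × 6.6 = 27.28 kPa.
P₁ (0–2.3 m) = ½×10.50×2.3 = 12.07. P₂ (2.3–8.9 m) = ½(10.50+27.28)×6.6 = 124.7.
P_w = ½ γ_w h₂² = 0.5×9.81×6.6² = 213.7. Total = 12.07+124.7+213.7 = 350.4 kN/m.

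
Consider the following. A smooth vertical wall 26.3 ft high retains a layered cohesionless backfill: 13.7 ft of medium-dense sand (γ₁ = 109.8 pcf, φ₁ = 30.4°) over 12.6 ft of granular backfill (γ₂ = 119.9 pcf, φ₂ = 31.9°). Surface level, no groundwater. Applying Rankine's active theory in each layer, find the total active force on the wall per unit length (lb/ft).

12200 lb/ft

K_a1 = tan²(45°−30.4°/2) = 0.3280; K_a2 = tan²(45°−31.9°/2) = 0.3085.
Layer 1: σ at base = K_a1 γ₁ h₁ = 493.4 psf; P₁ = ½×493.4×13.7 = 3380.
Layer 2: σ_v at top = γ₁h₁ = 1504; σ_h top = K_a2×1504 = 464.1; σ_h base = K_a2×(1504+119.9×12.6) = 930.2.
P₂ = ½(464.1+930.2)×12.6 = 8784. Total P_a = 3380+8784 = 12160 lb/ft.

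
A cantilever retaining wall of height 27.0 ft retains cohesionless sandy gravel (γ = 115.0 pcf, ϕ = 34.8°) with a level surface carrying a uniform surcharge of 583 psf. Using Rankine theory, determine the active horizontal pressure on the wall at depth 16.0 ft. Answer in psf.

662 psf

K_a = (1 − sin φ)/(1 + sin φ) = 0.2733.
σ_v = γz + q = 115.0 × 16.0 + 583 = 2423 psf.
σ_h = K_a σ_v = 0.2733 × 2423 = 662.2 psf.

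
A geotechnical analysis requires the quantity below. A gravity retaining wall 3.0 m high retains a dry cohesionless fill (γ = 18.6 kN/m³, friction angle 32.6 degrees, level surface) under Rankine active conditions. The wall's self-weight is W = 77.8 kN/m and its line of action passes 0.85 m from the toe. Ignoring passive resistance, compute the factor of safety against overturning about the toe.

K_a = tan²(45° − 32.6°/2) = 0.2997.
P_a = ½K_aγH² = 0.5×0.2997×18.6×3.0² = 25.09 kN/m, acting at H/3 = 1.000 m above the base.
Overturning moment M_o = P_a × H/3 = 25.09 × 1.000 = 25.09.
Resisting moment M_r = W × 0.85 = 77.8 × 0.85 = 66.13.
FS_overturning = M_r/M_o = 66.13/25.09 = 2.636.

2.64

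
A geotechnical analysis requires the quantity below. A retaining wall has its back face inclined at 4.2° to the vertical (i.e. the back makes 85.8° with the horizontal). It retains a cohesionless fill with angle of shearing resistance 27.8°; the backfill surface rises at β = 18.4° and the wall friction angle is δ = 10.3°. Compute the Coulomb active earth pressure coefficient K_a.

K_a = sin²(α+φ) / [sin²α · sin(α−δ) · (1 + √{sin(φ+δ)sin(φ−β) / (sin(α−δ)sin(α+β))})²].
With α = 85.8°, φ = 27.8°, δ = 10.3°, β = 18.4°: K_a = 0.4947.

0.495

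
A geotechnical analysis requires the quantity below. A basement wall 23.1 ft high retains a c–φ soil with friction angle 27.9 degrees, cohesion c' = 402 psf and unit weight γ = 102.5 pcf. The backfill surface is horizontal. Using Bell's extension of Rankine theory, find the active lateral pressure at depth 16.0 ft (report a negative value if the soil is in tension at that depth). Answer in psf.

K_a = (1 − sin φ)/(1 + sin φ) = 0.3625.
σ_a = K_a γ z − 2c√K_a = 0.3625×102.5×16.0 − 2×402×0.6020 = 110.4 psf.

110 psf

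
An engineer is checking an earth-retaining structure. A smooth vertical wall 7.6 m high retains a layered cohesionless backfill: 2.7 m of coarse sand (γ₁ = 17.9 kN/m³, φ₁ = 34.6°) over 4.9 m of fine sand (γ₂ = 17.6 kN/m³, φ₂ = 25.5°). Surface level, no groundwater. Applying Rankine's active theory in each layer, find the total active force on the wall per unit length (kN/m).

196 kN/m

K_a1 = tan²(45°−34.6°/2) = 0.2756; K_a2 = tan²(45°−25.5°/2) = 0.3981.
Layer 1: σ at base = K_a1 γ₁ h₁ = 13.32 kPa; P₁ = ½×13.32×2.7 = 17.98.
Layer 2: σ_v at top = γ₁h₁ = 48.33; σ_h top = K_a2×48.33 = 19.24; σ_h base = K_a2×(48.33+17.6×4.9) = 53.57.
P₂ = ½(19.24+53.57)×4.9 = 178.4. Total P_a = 17.98+178.4 = 196.4 kN/m.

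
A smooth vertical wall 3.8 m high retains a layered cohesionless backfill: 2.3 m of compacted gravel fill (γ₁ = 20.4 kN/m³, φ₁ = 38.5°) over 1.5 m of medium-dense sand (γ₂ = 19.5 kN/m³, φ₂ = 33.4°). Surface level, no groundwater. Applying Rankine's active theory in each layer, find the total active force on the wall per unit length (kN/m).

K_a1 = tan²(45°−38.5°/2) = 0.2327; K_a2 = tan²(45°−33.4°/2) = 0.2899.
Layer 1: σ at base = K_a1 γ₁ h₁ = 10.92 kPa; P₁ = ½×10.92×2.3 = 12.55.
Layer 2: σ_v at top = γ₁h₁ = 46.92; σ_h top = K_a2×46.92 = 13.60; σ_h base = K_a2×(46.92+19.5×1.5) = 22.08.
P₂ = ½(13.60+22.08)×1.5 = 26.76. Total P_a = 12.55+26.76 = 39.32 kN/m.

39.3 kN/m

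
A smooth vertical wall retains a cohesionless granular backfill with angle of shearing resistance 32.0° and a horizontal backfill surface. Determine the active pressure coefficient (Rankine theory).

K_a = (1 − sin φ)/(1 + sin φ) = (1 − sin 32.0°)/(1 + sin 32.0°) = 0.3073.

0.307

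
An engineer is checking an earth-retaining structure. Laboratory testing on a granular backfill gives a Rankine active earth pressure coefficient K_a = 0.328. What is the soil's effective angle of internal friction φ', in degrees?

30.4°

K_a = tan²(45° − φ/2) ⇒ 45° − φ/2 = arctan(√0.328) = 29.80°.
φ = 2(45° − 29.80°) = 30.40°.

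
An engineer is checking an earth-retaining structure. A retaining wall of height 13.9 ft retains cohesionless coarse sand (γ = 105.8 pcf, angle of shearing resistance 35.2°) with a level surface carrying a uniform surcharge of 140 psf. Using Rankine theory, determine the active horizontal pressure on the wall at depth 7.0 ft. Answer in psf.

237 psf

K_a = (1 − sin φ)/(1 + sin φ) = 0.2687.
σ_v = γz + q = 105.8 × 7.0 + 140 = 880.6 psf.
σ_h = K_a σ_v = 0.2687 × 880.6 = 236.6 psf.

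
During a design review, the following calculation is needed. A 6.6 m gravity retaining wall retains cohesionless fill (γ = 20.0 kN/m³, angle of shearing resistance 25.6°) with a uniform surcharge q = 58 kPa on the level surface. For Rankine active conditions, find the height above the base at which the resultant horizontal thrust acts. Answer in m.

K_a = 0.3966.
Triangular part P₁ = ½K_aγH² = 172.7 at H/3 = 2.200 m; rectangular part P₂ = K_a q H = 151.8 at H/2 = 3.300 m.
ȳ = (P₁·2.200 + P₂·3.300)/(P₁+P₂) = 2.715 m.

2.71 m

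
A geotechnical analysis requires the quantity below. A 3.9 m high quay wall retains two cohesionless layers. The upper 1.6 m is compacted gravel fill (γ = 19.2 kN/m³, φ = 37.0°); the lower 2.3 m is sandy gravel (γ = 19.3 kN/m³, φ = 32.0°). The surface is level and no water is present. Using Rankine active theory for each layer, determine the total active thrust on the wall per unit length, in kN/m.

K_a1 = tan²(45°−37.0°/2) = 0.2486; K_a2 = tan²(45°−32.0°/2) = 0.3073.
Layer 1: σ at base = K_a1 γ₁ h₁ = 7.636 kPa; P₁ = ½×7.636×1.6 = 6.109.
Layer 2: σ_v at top = γ₁h₁ = 30.72; σ_h top = K_a2×30.72 = 9.439; σ_h base = K_a2×(30.72+19.3×2.3) = 23.08.
P₂ = ½(9.439+23.08)×2.3 = 37.39. Total P_a = 6.109+37.39 = 43.50 kN/m.

43.5 kN/m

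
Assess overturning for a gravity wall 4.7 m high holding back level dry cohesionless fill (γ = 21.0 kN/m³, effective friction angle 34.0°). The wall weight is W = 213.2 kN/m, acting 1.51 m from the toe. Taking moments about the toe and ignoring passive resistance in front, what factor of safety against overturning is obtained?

K_a = tan²(45° − 34.0°/2) = 0.2827.
P_a = ½K_aγH² = 0.5×0.2827×21.0×4.7² = 65.57 kN/m, acting at H/3 = 1.567 m above the base.
Overturning moment M_o = P_a × H/3 = 65.57 × 1.567 = 102.7.
Resisting moment M_r = W × 1.51 = 213.2 × 1.51 = 321.9.
FS_overturning = M_r/M_o = 321.9/102.7 = 3.134.

3.13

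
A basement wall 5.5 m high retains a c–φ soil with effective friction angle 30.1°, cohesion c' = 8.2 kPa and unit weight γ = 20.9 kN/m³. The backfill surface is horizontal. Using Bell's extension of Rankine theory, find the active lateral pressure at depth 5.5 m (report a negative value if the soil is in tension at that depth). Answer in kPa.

28.7 kPa

K_a = (1 − sin φ)/(1 + sin φ) = 0.3320.
σ_a = K_a γ z − 2c√K_a = 0.3320×20.9×5.5 − 2×8.2×0.5762 = 28.71 kPa.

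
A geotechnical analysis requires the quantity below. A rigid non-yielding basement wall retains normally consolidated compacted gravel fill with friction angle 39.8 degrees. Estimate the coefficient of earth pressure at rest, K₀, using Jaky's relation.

0.360

K₀ = 1 − sin φ' = 1 − sin 39.8° = 0.3599.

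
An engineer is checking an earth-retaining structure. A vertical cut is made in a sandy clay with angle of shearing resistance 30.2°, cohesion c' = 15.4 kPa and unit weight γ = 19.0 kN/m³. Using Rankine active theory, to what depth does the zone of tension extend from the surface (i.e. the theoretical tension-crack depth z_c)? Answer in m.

2.82 m

K_a = tan²(45° − 30.2°/2) = 0.3307; √K_a = 0.5750.
The active pressure is zero where K_a γ z = 2c√K_a, so z_c = 2c/(γ√K_a) = 2×15.4/(19.0×0.5750) = 2.819 m.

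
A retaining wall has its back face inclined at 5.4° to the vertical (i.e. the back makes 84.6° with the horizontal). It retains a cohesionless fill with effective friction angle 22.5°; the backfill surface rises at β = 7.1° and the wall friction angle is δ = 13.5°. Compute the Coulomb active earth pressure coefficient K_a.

0.493

K_a = sin²(α+φ) / [sin²α · sin(α−δ) · (1 + √{sin(φ+δ)sin(φ−β) / (sin(α−δ)sin(α+β))})²].
With α = 84.6°, φ = 22.5°, δ = 13.5°, β = 7.1°: K_a = 0.4926.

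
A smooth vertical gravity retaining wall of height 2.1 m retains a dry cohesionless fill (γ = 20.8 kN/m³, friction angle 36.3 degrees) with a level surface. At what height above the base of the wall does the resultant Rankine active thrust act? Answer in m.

0.700 m

K_a = 0.2563.
The pressure distribution is triangular, so the resultant acts at H/3 above the base = 2.1/3 = 0.7000 m.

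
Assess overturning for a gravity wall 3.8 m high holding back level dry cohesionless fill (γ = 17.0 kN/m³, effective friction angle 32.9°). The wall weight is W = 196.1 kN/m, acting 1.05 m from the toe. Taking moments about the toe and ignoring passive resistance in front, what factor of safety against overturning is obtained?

4.47

K_a = tan²(45° − 32.9°/2) = 0.2960.
P_a = ½K_aγH² = 0.5×0.2960×17.0×3.8² = 36.33 kN/m, acting at H/3 = 1.267 m above the base.
Overturning moment M_o = P_a × H/3 = 36.33 × 1.267 = 46.02.
Resisting moment M_r = W × 1.05 = 196.1 × 1.05 = 205.9.
FS_overturning = M_r/M_o = 205.9/46.02 = 4.474.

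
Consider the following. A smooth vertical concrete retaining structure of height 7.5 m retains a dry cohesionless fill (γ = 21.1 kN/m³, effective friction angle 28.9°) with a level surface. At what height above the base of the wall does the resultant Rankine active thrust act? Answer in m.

K_a = 0.3484.
The pressure distribution is triangular, so the resultant acts at H/3 above the base = 7.5/3 = 2.500 m.

2.50 m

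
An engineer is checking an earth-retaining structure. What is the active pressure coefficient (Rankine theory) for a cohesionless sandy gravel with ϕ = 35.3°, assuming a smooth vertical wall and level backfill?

K_a = (1 − sin φ)/(1 + sin φ) = (1 − sin 35.3°)/(1 + sin 35.3°) = 0.2675.

0.268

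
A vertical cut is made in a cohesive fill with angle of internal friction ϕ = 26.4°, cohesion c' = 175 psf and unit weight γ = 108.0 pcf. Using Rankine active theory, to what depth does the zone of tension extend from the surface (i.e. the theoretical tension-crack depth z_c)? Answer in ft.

K_a = tan²(45° − 26.4°/2) = 0.3844; √K_a = 0.6200.
The active pressure is zero where K_a γ z = 2c√K_a, so z_c = 2c/(γ√K_a) = 2×175/(108.0×0.6200) = 5.227 ft.

5.23 ft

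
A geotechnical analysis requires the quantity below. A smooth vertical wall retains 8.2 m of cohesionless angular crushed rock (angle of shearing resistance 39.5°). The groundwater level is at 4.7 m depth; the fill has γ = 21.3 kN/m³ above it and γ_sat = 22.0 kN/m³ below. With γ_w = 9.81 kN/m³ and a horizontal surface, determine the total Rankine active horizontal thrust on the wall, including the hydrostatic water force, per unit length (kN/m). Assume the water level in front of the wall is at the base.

K_a = tan²(45° − φ/2) = 0.2224.
γ' = 22.0 − 9.81 = 12.19 kN/m³. Depth below WT = 3.5 m.
σ'_h at WT = K_a γ d_w = 22.27 kPa; at base = 22.27 + K_a γ' × 3.5 = 31.76 kPa.
P₁ (0–4.7 m) = ½×22.27×4.7 = 52.33. P₂ (4.7–8.2 m) = ½(22.27+31.76)×3.5 = 94.55.
P_w = ½ γ_w h₂² = 0.5×9.81×3.5² = 60.09. Total = 52.33+94.55+60.09 = 207.0 kN/m.

207 kN/m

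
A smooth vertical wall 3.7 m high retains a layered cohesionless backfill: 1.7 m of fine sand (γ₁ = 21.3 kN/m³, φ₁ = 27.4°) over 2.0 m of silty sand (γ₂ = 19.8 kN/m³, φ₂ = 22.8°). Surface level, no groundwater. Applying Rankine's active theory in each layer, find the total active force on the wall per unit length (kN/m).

60.8 kN/m

K_a1 = tan²(45°−27.4°/2) = 0.3697; K_a2 = tan²(45°−22.8°/2) = 0.4414.
Layer 1: σ at base = K_a1 γ₁ h₁ = 13.39 kPa; P₁ = ½×13.39×1.7 = 11.38.
Layer 2: σ_v at top = γ₁h₁ = 36.21; σ_h top = K_a2×36.21 = 15.98; σ_h base = K_a2×(36.21+19.8×2.0) = 33.46.
P₂ = ½(15.98+33.46)×2.0 = 49.45. Total P_a = 11.38+49.45 = 60.83 kN/m.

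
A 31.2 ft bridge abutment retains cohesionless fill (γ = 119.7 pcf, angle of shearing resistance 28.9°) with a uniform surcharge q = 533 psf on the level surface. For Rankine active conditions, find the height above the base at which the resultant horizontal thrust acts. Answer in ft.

11.6 ft

K_a = 0.3484.
Triangular part P₁ = ½K_aγH² = 20300 at H/3 = 10.40 ft; rectangular part P₂ = K_a q H = 5793 at H/2 = 15.60 ft.
ȳ = (P₁·10.40 + P₂·15.60)/(P₁+P₂) = 11.55 ft.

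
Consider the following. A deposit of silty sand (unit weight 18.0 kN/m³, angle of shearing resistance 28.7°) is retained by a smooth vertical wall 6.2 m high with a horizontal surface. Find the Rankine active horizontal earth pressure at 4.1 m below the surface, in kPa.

25.9 kPa

K_a = (1 − sin φ)/(1 + sin φ) = 0.3511.
σ_h = K_a γ z = 0.3511 × 18.0 × 4.1 = 25.91 kPa.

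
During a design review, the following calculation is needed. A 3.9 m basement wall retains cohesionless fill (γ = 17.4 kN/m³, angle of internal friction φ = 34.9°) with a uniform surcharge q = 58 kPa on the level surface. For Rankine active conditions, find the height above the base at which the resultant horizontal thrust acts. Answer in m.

1.71 m

K_a = 0.2721.
Triangular part P₁ = ½K_aγH² = 36.01 at H/3 = 1.300 m; rectangular part P₂ = K_a q H = 61.56 at H/2 = 1.950 m.
ȳ = (P₁·1.300 + P₂·1.950)/(P₁+P₂) = 1.710 m.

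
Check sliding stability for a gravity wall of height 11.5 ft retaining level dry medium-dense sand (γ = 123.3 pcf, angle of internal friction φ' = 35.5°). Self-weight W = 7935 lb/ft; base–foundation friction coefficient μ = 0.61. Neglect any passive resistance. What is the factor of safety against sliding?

K_a = tan²(45° − 35.5°/2) = 0.2653.
P_a = ½K_aγH² = 0.5×0.2653×123.3×11.5² = 2163 lb/ft, acting at H/3 = 3.833 ft above the base.
FS_sliding = μW / P_a = 0.61×7935 / 2163 = 2.238.

2.24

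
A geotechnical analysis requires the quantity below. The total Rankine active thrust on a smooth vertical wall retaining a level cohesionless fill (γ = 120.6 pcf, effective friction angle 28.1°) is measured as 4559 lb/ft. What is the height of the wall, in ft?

14.5 ft

K_a = 0.3596. P_a = ½ K_a γ H² ⇒ H = √(2P_a/(K_a γ)).
H = √(2×4559/(0.3596×120.6)) = 14.50 ft.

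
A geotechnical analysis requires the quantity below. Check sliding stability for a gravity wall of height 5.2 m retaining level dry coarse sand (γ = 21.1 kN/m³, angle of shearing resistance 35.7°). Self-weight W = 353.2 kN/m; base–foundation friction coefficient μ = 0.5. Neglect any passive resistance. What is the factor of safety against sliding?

2.35

K_a = tan²(45° − 35.7°/2) = 0.2630.
P_a = ½K_aγH² = 0.5×0.2630×21.1×5.2² = 75.02 kN/m, acting at H/3 = 1.733 m above the base.
FS_sliding = μW / P_a = 0.5×353.2 / 75.02 = 2.354.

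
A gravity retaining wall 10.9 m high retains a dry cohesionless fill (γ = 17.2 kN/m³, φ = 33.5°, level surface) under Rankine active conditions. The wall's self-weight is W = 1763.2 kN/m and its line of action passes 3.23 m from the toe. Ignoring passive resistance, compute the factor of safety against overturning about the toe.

5.31

K_a = tan²(45° − 33.5°/2) = 0.2887.
P_a = ½K_aγH² = 0.5×0.2887×17.2×10.9² = 295.0 kN/m, acting at H/3 = 3.633 m above the base.
Overturning moment M_o = P_a × H/3 = 295.0 × 3.633 = 1072.
Resisting moment M_r = W × 3.23 = 1763.2 × 3.23 = 5695.
FS_overturning = M_r/M_o = 5695/1072 = 5.314.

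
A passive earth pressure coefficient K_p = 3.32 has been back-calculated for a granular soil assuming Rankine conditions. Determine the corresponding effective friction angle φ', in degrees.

K_p = (1+sin φ)/(1−sin φ) ⇒ sin φ = (K_p − 1)/(K_p + 1) = 0.5370.
φ = arcsin(0.5370) = 32.48°.

32.5°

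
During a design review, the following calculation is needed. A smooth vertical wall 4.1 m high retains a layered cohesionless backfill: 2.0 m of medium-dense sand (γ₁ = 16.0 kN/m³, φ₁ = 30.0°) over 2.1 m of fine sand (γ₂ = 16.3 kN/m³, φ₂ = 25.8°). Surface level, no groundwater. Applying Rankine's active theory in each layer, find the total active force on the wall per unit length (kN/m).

51.3 kN/m

K_a1 = tan²(45°−30.0°/2) = 0.3333; K_a2 = tan²(45°−25.8°/2) = 0.3935.
Layer 1: σ at base = K_a1 γ₁ h₁ = 10.67 kPa; P₁ = ½×10.67×2.0 = 10.67.
Layer 2: σ_v at top = γ₁h₁ = 32.00; σ_h top = K_a2×32.00 = 12.59; σ_h base = K_a2×(32.00+16.3×2.1) = 26.06.
P₂ = ½(12.59+26.06)×2.1 = 40.59. Total P_a = 10.67+40.59 = 51.25 kN/m.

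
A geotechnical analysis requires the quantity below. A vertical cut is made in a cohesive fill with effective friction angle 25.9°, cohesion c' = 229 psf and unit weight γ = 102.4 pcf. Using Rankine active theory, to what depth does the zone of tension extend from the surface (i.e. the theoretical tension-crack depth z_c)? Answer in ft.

K_a = tan²(45° − 25.9°/2) = 0.3920; √K_a = 0.6261.
The active pressure is zero where K_a γ z = 2c√K_a, so z_c = 2c/(γ√K_a) = 2×229/(102.4×0.6261) = 7.144 ft.

7.14 ft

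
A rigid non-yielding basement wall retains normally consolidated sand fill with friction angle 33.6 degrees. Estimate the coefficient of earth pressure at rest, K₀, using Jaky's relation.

0.447

K₀ = 1 − sin φ' = 1 − sin 33.6° = 0.4466.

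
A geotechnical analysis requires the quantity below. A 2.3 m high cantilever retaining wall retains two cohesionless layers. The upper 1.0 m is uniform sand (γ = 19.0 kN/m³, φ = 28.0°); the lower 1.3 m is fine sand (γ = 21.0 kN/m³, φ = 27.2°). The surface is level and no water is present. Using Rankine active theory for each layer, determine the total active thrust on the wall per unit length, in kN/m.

K_a1 = tan²(45°−28.0°/2) = 0.3610; K_a2 = tan²(45°−27.2°/2) = 0.3726.
Layer 1: σ at base = K_a1 γ₁ h₁ = 6.860 kPa; P₁ = ½×6.860×1.0 = 3.430.
Layer 2: σ_v at top = γ₁h₁ = 19.00; σ_h top = K_a2×19.00 = 7.079; σ_h base = K_a2×(19.00+21.0×1.3) = 17.25.
P₂ = ½(7.079+17.25)×1.3 = 15.81. Total P_a = 3.430+15.81 = 19.24 kN/m.

19.2 kN/m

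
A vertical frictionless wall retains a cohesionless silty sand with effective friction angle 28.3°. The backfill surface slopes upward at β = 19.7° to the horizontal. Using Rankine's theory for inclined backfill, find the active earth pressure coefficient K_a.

0.449

K_a = cos β · (cos β − √(cos²β − cos²φ)) / (cos β + √(cos²β − cos²φ)).
cos β = 0.9415, cos φ = 0.8805, √(cos²β − cos²φ) = 0.3334.
K_a = 0.9415 × (0.9415 − 0.3334)/(0.9415 + 0.3334) = 0.4491.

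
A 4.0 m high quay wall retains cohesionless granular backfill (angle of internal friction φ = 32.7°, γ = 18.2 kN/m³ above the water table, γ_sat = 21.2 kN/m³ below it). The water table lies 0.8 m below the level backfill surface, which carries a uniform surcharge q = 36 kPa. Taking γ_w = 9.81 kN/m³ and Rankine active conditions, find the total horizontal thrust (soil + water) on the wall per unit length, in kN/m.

126 kN/m

K_a = tan²(45° − φ/2) = 0.2985.
γ' = 21.2 − 9.81 = 11.39 kN/m³. h₂ = H − d_w = 3.2 m.
σ'_h: at surface K_a·q = 10.75; at WT K_a(q+γd_w) = 15.09; at base K_a(q+γd_w+γ'h₂) = 25.97 kPa.
P₁ = ½(10.75+15.09)×0.8 = 10.34; P₂ = ½(15.09+25.97)×3.2 = 65.70; P_w = ½γ_w h₂² = 50.23.
Total = 10.34+65.70+50.23 = 126.3 kN/m.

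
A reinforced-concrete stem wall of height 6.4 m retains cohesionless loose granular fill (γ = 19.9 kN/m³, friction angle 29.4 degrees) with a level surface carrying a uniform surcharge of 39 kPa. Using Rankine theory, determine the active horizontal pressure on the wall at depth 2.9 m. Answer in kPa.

K_a = (1 − sin φ)/(1 + sin φ) = 0.3415.
σ_v = γz + q = 19.9 × 2.9 + 39 = 96.71 kPa.
σ_h = K_a σ_v = 0.3415 × 96.71 = 33.02 kPa.

33.0 kPa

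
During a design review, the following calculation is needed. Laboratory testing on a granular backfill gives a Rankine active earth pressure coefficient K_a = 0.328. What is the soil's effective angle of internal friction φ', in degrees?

K_a = tan²(45° − φ/2) ⇒ 45° − φ/2 = arctan(√0.328) = 29.80°.
φ = 2(45° − 29.80°) = 30.40°.

30.4°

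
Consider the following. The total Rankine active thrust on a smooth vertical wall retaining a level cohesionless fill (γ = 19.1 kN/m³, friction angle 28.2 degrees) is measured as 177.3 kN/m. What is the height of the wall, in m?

K_a = 0.3582. P_a = ½ K_a γ H² ⇒ H = √(2P_a/(K_a γ)).
H = √(2×177.3/(0.3582×19.1)) = 7.199 m.

7.20 m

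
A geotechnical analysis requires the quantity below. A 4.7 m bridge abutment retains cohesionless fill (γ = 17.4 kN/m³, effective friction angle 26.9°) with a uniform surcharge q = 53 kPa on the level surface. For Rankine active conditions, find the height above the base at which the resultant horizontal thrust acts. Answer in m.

2.01 m

K_a = 0.3770.
Triangular part P₁ = ½K_aγH² = 72.45 at H/3 = 1.567 m; rectangular part P₂ = K_a q H = 93.91 at H/2 = 2.350 m.
ȳ = (P₁·1.567 + P₂·2.350)/(P₁+P₂) = 2.009 m.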